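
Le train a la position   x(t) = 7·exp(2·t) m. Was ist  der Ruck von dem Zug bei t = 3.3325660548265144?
Um dies zu lösen, müssen wir 3 Ableitungen unserer Gleichung für die Position x(t) = 7·exp(2·t) nehmen. Mit d/dt von x(t) finden wir v(t) = 14·exp(2·t). Die Ableitung von der Geschwindigkeit ergibt die Beschleunigung: a(t) = 28·exp(2·t). Die Ableitung von der Beschleunigung ergibt den Ruck: j(t) = 56·exp(2·t). Aus der Gleichung für den Ruck j(t) = 56·exp(2·t), setzen wir t = 3.3325660548265144 ein und erhalten j = 43935.7579932911.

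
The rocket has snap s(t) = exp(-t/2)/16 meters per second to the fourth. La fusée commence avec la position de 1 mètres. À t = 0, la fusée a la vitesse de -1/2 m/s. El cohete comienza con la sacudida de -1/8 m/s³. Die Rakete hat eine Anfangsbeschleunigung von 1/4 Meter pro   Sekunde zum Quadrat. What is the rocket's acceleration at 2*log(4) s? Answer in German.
Um dies zu lösen, müssen wir 2 Stammfunktionen unserer Gleichung für den Snap s(t) = exp(-t/2)/16 finden. Das Integral von dem Snap, mit j(0) = -1/8, ergibt den Ruck: j(t) = -exp(-t/2)/8. Mit ∫j(t)dt und Anwendung von a(0) = 1/4, finden wir a(t) = exp(-t/2)/4. Mit a(t) = exp(-t/2)/4 und Einsetzen von t = 2*log(4), finden wir a = 1/16.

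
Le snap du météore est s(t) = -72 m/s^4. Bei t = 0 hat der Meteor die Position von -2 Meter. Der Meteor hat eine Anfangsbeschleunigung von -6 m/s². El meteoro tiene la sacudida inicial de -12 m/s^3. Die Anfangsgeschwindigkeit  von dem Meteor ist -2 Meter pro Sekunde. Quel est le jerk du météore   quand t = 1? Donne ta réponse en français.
Pour résoudre ceci, nous devons prendre 1 primitive de notre équation du snap s(t) = -72. En intégrant le snap et en utilisant la condition initiale j(0) = -12, nous obtenons j(t) = -72·t - 12. De l'équation du jerk j(t) = -72·t - 12, nous substituons t = 1 pour obtenir j = -84.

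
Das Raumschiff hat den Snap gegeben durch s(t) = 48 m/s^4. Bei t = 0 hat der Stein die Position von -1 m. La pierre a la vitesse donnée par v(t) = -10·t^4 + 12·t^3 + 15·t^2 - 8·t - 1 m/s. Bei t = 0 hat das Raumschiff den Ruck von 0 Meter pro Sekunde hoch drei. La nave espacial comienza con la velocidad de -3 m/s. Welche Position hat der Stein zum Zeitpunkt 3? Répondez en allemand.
Um dies zu lösen, müssen wir 1 Integral unserer Gleichung für die Geschwindigkeit v(t) = -10·t^4 + 12·t^3 + 15·t^2 - 8·t - 1 finden. Die Stammfunktion von der Geschwindigkeit ist die Position. Mit x(0) = -1 erhalten wir x(t) = -2·t^5 + 3·t^4 + 5·t^3 - 4·t^2 - t - 1. Wir haben die Position x(t) = -2·t^5 + 3·t^4 + 5·t^3 - 4·t^2 - t - 1. Durch Einsetzen von t = 3: x(3) = -148.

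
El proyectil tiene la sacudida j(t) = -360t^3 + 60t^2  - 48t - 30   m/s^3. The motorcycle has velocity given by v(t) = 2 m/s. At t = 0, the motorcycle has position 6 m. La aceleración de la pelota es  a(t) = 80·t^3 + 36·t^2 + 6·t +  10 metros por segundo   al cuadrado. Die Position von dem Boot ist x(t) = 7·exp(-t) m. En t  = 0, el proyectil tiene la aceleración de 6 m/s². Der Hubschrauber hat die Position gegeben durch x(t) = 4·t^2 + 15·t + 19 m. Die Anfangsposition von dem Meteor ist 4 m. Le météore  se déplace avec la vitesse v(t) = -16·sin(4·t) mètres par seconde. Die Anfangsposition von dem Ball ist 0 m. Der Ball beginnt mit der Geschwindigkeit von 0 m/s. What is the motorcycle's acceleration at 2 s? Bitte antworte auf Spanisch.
Para resolver esto, necesitamos tomar 1 derivada de nuestra ecuación de la velocidad v(t) = 2. Tomando d/dt de v(t), encontramos a(t) = 0. De la ecuación de la aceleración a(t) = 0, sustituimos t = 2 para obtener a = 0.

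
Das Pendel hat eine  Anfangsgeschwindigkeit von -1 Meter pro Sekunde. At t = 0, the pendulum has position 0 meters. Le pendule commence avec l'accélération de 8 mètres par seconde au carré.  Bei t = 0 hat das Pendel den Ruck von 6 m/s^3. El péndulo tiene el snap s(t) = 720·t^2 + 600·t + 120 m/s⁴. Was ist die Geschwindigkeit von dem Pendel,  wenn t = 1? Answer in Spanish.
Para resolver esto, necesitamos tomar 3 antiderivadas de nuestra ecuación del snap s(t) = 720·t^2 + 600·t + 120. La antiderivada del snap es la sacudida. Usando j(0) = 6, obtenemos j(t) = 240·t^3 + 300·t^2 + 120·t + 6. La integral de la sacudida es la aceleración. Usando a(0) = 8, obtenemos a(t) = 60·t^4 + 100·t^3 + 60·t^2 + 6·t + 8. Integrando la aceleración y usando la condición inicial v(0) = -1, obtenemos v(t) = 12·t^5 + 25·t^4 + 20·t^3 + 3·t^2 + 8·t - 1. De la ecuación de la velocidad v(t) = 12·t^5 + 25·t^4 + 20·t^3 + 3·t^2 + 8·t - 1, sustituimos t = 1 para obtener v = 67.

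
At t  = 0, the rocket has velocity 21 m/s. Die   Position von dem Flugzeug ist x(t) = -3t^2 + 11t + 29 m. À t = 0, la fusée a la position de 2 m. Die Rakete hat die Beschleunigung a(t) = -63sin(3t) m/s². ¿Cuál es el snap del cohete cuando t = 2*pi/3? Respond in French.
En partant de l'accélération a(t) = -63·sin(3·t), nous prenons 2 dérivées. En dérivant l'accélération, nous obtenons le jerk: j(t) = -189·cos(3·t). La dérivée du jerk donne le snap: s(t) = 567·sin(3·t). De l'équation du snap s(t) = 567·sin(3·t), nous substituons t = 2*pi/3 pour obtenir s = 0.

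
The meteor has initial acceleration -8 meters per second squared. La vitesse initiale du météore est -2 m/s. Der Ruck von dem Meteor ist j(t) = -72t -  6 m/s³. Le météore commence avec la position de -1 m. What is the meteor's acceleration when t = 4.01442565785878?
Starting from jerk j(t) = -72·t - 6, we take 1 integral. Finding the integral of j(t) and using a(0) = -8: a(t) = -36·t^2 - 6·t - 8. We have acceleration a(t) = -36·t^2 - 6·t - 8. Substituting t = 4.01442565785878: a(4.01442565785878) = -612.248634996249.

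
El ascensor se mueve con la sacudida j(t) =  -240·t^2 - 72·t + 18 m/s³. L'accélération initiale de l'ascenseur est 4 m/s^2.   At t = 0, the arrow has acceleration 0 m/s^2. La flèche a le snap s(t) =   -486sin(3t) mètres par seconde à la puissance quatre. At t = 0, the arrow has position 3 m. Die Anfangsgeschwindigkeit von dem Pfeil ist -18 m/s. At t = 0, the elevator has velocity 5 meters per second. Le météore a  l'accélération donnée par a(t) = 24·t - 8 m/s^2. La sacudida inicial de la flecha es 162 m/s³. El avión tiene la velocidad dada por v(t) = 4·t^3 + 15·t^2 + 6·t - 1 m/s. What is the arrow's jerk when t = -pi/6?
To solve this, we need to take 1 antiderivative of our snap equation s(t) = -486·sin(3·t). The integral of snap, with j(0) = 162, gives jerk: j(t) = 162·cos(3·t). Using j(t) = 162·cos(3·t) and substituting t = -pi/6, we find j = 0.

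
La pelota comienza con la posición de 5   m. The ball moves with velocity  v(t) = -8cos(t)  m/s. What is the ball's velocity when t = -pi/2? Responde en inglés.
Using v(t) = -8·cos(t) and substituting t = -pi/2, we find v = 0.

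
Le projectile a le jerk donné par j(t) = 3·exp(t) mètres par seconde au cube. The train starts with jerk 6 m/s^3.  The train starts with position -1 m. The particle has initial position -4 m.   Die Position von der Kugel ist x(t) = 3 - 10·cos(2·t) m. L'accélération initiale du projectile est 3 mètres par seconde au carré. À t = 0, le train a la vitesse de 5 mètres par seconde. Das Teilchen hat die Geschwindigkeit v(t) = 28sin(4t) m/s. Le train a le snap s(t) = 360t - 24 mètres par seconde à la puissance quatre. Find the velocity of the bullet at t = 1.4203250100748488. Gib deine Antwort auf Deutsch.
Um dies zu lösen, müssen wir 1 Ableitung unserer Gleichung für die Position x(t) = 3 - 10·cos(2·t) nehmen. Die Ableitung von der Position ergibt die Geschwindigkeit: v(t) = 20·sin(2·t). Mit v(t) = 20·sin(2·t) und Einsetzen von t = 1.4203250100748488, finden wir v = 5.92841214711575.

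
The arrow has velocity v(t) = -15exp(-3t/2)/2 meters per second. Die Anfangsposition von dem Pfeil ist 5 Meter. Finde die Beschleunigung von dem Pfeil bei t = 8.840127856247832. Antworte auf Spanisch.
Para resolver esto, necesitamos tomar 1 derivada de nuestra ecuación de la velocidad v(t) = -15·exp(-3·t/2)/2. Tomando d/dt de v(t), encontramos a(t) = 45·exp(-3·t/2)/4. Usando a(t) = 45·exp(-3·t/2)/4 y sustituyendo t = 8.840127856247832, encontramos a = 0.0000196030840283351.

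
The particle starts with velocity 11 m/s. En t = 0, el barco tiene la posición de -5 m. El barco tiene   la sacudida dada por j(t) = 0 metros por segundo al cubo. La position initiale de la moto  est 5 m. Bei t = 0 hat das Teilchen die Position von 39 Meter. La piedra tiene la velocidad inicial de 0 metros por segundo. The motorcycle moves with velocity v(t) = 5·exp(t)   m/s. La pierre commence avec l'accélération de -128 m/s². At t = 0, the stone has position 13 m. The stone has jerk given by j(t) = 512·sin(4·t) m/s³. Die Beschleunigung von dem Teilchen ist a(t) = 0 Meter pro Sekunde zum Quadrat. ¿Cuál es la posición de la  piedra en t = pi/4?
Debemos encontrar la integral de nuestra ecuación de la sacudida j(t) = 512·sin(4·t) 3 veces. Tomando ∫j(t)dt y aplicando a(0) = -128, encontramos a(t) = -128·cos(4·t). La antiderivada de la aceleración es la velocidad. Usando v(0) = 0, obtenemos v(t) = -32·sin(4·t). Integrando la velocidad y usando la condición inicial x(0) = 13, obtenemos x(t) = 8·cos(4·t) + 5. Tenemos la posición x(t) = 8·cos(4·t) + 5. Sustituyendo t = pi/4: x(pi/4) = -3.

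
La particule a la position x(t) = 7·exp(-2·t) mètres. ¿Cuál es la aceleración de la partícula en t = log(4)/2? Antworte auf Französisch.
Pour résoudre ceci, nous devons prendre 2 dérivées de notre équation de la position x(t) = 7·exp(-2·t). La dérivée de la position donne la vitesse: v(t) = -14·exp(-2·t). En dérivant la vitesse, nous obtenons l'accélération: a(t) = 28·exp(-2·t). Nous avons l'accélération a(t) = 28·exp(-2·t). En substituant t = log(4)/2: a(log(4)/2) = 7.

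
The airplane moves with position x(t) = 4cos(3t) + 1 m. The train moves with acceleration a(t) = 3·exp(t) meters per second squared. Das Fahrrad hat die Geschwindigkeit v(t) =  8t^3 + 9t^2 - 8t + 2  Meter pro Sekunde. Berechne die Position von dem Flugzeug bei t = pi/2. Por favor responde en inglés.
We have position x(t) = 4·cos(3·t) + 1. Substituting t = pi/2: x(pi/2) = 1.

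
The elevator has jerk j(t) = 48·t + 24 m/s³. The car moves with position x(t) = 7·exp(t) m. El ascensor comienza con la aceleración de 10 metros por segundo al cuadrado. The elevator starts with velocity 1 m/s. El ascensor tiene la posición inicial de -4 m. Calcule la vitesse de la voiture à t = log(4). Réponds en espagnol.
Para resolver esto, necesitamos tomar 1 derivada de nuestra ecuación de la posición x(t) = 7·exp(t). Tomando d/dt de x(t), encontramos v(t) = 7·exp(t). Tenemos la velocidad v(t) = 7·exp(t). Sustituyendo t = log(4): v(log(4)) = 28.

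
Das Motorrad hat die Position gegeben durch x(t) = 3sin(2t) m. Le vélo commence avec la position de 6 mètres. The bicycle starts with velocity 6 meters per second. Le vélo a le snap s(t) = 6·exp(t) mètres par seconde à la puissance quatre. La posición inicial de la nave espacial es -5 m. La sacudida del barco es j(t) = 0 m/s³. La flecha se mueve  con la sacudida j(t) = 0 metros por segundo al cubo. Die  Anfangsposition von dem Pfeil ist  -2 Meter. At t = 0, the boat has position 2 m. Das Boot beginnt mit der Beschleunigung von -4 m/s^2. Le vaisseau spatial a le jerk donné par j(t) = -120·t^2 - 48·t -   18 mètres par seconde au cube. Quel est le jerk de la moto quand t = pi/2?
Pour résoudre ceci, nous devons prendre 3 dérivées de notre équation de la position x(t) = 3·sin(2·t). En prenant d/dt de x(t), nous trouvons v(t) = 6·cos(2·t). En dérivant la vitesse, nous obtenons l'accélération: a(t) = -12·sin(2·t). En dérivant l'accélération, nous obtenons le jerk: j(t) = -24·cos(2·t). De l'équation du jerk j(t) = -24·cos(2·t), nous substituons t = pi/2 pour obtenir j = 24.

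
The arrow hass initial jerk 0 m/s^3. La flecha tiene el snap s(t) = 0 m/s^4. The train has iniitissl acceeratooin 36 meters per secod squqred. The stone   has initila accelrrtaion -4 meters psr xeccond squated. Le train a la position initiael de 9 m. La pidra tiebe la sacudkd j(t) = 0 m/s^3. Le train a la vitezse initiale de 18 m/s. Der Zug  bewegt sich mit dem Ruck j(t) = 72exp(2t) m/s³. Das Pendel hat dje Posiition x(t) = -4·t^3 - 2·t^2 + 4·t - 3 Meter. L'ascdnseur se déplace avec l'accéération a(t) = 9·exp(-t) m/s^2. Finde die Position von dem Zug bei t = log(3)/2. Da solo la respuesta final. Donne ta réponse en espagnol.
La respuesta es 27.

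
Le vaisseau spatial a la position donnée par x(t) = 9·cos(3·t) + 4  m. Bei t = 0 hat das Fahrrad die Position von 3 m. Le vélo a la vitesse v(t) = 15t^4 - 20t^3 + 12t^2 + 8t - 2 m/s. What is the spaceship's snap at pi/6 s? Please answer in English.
To solve this, we need to take 4 derivatives of our position equation x(t) = 9·cos(3·t) + 4. Taking d/dt of x(t), we find v(t) = -27·sin(3·t). Differentiating velocity, we get acceleration: a(t) = -81·cos(3·t). The derivative of acceleration gives jerk: j(t) = 243·sin(3·t). The derivative of jerk gives snap: s(t) = 729·cos(3·t). Using s(t) = 729·cos(3·t) and substituting t = pi/6, we find s = 0.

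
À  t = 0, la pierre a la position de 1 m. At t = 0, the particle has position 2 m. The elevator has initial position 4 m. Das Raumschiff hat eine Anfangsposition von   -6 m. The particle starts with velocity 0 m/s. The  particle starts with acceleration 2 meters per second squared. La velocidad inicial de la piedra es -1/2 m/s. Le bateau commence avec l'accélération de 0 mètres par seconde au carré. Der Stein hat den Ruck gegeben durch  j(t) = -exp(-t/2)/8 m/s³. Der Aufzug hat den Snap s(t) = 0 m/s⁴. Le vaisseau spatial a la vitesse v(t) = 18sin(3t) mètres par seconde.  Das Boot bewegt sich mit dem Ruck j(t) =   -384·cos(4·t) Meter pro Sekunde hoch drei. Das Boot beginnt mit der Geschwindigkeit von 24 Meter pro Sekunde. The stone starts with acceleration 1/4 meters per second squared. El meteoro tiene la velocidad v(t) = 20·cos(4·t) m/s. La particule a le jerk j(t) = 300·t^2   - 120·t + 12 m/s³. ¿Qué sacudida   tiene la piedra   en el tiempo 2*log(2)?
Usando j(t) = -exp(-t/2)/8 y sustituyendo t = 2*log(2), encontramos j = -1/16.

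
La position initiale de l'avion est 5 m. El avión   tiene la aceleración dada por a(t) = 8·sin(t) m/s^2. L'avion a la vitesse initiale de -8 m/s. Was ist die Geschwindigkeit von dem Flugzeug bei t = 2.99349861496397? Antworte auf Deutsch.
Wir müssen unsere Gleichung für die Beschleunigung a(t) = 8·sin(t) 1-mal integrieren. Durch Integration von der Beschleunigung und Verwendung der Anfangsbedingung v(0) = -8, erhalten wir v(t) = -8·cos(t). Aus der Gleichung für die Geschwindigkeit v(t) = -8·cos(t), setzen wir t = 2.99349861496397 ein und erhalten v = 7.91243284098939.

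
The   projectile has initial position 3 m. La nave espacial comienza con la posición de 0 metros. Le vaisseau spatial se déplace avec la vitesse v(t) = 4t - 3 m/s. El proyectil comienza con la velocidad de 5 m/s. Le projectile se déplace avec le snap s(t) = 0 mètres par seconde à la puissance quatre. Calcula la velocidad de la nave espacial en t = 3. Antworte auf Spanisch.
Usando v(t) = 4·t - 3 y sustituyendo t = 3, encontramos v = 9.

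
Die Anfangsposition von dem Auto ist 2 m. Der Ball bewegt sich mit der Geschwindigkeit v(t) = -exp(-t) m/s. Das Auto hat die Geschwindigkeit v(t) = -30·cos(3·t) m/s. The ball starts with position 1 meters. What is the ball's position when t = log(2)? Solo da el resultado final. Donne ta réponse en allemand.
Die Antwort ist 1/2.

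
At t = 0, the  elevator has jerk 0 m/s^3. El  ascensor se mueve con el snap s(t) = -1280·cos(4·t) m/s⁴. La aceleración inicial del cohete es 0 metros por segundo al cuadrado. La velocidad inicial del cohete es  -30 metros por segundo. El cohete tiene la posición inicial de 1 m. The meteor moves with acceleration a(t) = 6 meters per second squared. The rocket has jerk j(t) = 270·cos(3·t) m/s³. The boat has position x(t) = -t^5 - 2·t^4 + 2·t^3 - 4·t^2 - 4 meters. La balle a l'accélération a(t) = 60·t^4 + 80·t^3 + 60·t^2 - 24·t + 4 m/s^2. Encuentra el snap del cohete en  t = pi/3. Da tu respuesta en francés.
En partant du jerk j(t) = 270·cos(3·t), nous prenons 1 dérivée. En prenant d/dt de j(t), nous trouvons s(t) = -810·sin(3·t). En utilisant s(t) = -810·sin(3·t) et en substituant t = pi/3, nous trouvons s = 0.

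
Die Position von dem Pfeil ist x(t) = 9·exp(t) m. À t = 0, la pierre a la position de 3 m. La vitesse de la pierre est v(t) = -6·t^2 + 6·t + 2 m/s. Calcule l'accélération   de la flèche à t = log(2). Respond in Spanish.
Para resolver esto, necesitamos tomar 2 derivadas de nuestra ecuación de la posición x(t) = 9·exp(t). Derivando la posición, obtenemos la velocidad: v(t) = 9·exp(t). Tomando d/dt de v(t), encontramos a(t) = 9·exp(t). Tenemos la aceleración a(t) = 9·exp(t). Sustituyendo t = log(2): a(log(2)) = 18.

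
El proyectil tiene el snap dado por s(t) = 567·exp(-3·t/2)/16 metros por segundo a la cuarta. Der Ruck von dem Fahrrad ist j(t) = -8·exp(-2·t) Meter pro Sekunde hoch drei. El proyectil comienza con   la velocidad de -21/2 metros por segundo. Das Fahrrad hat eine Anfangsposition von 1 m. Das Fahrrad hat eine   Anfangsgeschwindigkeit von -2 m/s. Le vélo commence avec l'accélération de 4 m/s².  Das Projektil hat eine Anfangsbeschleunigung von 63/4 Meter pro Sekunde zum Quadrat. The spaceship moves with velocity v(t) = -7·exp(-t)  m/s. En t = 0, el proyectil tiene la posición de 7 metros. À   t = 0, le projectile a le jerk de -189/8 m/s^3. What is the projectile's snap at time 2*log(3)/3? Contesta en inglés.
Using s(t) = 567·exp(-3·t/2)/16 and substituting t = 2*log(3)/3, we find s = 189/16.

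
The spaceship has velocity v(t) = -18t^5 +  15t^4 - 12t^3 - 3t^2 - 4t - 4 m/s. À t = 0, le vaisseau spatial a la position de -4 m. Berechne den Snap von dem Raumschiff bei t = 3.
Ausgehend von der Geschwindigkeit v(t) = -18·t^5 + 15·t^4 - 12·t^3 - 3·t^2 - 4·t - 4, nehmen wir 3 Ableitungen. Durch Ableiten von der Geschwindigkeit erhalten wir die Beschleunigung: a(t) = -90·t^4 + 60·t^3 - 36·t^2 - 6·t - 4. Die Ableitung von der Beschleunigung ergibt den Ruck: j(t) = -360·t^3 + 180·t^2 - 72·t - 6. Die Ableitung von dem Ruck ergibt den Snap: s(t) = -1080·t^2 + 360·t - 72. Wir haben den Snap s(t) = -1080·t^2 + 360·t - 72. Durch Einsetzen von t = 3: s(3) = -8712.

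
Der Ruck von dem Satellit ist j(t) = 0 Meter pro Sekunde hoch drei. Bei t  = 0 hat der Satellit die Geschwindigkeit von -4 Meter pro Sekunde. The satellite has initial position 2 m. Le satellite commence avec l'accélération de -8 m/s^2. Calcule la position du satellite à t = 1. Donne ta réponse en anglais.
To find the answer, we compute 3 antiderivatives of j(t) = 0. Taking ∫j(t)dt and applying a(0) = -8, we find a(t) = -8. Integrating acceleration and using the initial condition v(0) = -4, we get v(t) = -8·t - 4. Taking ∫v(t)dt and applying x(0) = 2, we find x(t) = -4·t^2 - 4·t + 2. Using x(t) = -4·t^2 - 4·t + 2 and substituting t = 1, we find x = -6.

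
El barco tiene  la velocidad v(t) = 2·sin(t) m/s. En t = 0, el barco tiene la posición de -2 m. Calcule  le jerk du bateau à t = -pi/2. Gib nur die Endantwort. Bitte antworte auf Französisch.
À t = -pi/2, j = 2.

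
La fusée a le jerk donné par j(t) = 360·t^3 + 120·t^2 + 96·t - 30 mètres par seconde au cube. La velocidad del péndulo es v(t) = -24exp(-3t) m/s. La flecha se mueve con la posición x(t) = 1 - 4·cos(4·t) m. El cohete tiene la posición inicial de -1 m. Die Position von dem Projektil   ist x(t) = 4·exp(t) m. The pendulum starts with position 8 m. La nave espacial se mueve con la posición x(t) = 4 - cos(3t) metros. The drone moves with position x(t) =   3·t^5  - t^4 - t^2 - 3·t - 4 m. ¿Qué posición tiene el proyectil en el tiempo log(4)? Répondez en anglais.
We have position x(t) = 4·exp(t). Substituting t = log(4): x(log(4)) = 16.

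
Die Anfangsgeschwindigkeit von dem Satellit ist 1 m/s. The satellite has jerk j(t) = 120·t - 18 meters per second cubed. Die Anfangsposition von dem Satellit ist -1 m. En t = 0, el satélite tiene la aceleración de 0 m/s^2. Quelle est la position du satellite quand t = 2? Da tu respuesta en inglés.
We must find the antiderivative of our jerk equation j(t) = 120·t - 18 3 times. The antiderivative of jerk is acceleration. Using a(0) = 0, we get a(t) = 6·t·(10·t - 3). Finding the antiderivative of a(t) and using v(0) = 1: v(t) = 20·t^3 - 9·t^2 + 1. Taking ∫v(t)dt and applying x(0) = -1, we find x(t) = 5·t^4 - 3·t^3 + t - 1. Using x(t) = 5·t^4 - 3·t^3 + t - 1 and substituting t = 2, we find x = 57.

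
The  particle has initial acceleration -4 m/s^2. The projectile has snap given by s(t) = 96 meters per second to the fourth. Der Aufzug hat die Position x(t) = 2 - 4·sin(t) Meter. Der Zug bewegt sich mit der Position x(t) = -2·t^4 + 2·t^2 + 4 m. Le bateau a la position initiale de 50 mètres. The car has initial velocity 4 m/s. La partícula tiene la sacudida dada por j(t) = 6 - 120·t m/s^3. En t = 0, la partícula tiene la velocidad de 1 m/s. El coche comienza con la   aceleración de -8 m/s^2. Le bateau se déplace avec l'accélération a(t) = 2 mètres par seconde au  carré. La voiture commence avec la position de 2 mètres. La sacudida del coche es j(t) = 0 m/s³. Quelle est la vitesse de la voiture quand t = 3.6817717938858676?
En partant du jerk j(t) = 0, nous prenons 2 primitives. En prenant ∫j(t)dt et en appliquant a(0) = -8, nous trouvons a(t) = -8. L'intégrale de l'accélération est la vitesse. En utilisant v(0) = 4, nous obtenons v(t) = 4 - 8·t. De l'équation de la vitesse v(t) = 4 - 8·t, nous substituons t = 3.6817717938858676 pour obtenir v = -25.4541743510869.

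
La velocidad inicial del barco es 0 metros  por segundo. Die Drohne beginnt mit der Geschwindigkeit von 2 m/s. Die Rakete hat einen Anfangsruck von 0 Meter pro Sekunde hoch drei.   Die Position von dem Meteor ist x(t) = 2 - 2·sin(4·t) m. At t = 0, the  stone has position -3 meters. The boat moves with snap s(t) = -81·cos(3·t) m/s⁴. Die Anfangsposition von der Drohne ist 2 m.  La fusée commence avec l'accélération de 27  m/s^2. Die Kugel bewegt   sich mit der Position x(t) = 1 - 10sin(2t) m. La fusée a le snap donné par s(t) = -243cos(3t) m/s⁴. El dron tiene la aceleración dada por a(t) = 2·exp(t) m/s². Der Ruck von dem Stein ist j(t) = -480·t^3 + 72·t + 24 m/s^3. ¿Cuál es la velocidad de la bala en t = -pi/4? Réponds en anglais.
Starting from position x(t) = 1 - 10·sin(2·t), we take 1 derivative. The derivative of position gives velocity: v(t) = -20·cos(2·t). Using v(t) = -20·cos(2·t) and substituting t = -pi/4, we find v = 0.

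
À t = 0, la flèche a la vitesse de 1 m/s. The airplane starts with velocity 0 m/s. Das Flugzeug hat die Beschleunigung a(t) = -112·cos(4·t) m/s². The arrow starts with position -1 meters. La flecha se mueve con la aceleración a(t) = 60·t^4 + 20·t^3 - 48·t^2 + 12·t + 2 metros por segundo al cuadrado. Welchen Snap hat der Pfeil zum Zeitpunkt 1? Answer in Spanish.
Para resolver esto, necesitamos tomar 2 derivadas de nuestra ecuación de la aceleración a(t) = 60·t^4 + 20·t^3 - 48·t^2 + 12·t + 2. Derivando la aceleración, obtenemos la sacudida: j(t) = 240·t^3 + 60·t^2 - 96·t + 12. Derivando la sacudida, obtenemos el snap: s(t) = 720·t^2 + 120·t - 96. Tenemos el snap s(t) = 720·t^2 + 120·t - 96. Sustituyendo t = 1: s(1) = 744.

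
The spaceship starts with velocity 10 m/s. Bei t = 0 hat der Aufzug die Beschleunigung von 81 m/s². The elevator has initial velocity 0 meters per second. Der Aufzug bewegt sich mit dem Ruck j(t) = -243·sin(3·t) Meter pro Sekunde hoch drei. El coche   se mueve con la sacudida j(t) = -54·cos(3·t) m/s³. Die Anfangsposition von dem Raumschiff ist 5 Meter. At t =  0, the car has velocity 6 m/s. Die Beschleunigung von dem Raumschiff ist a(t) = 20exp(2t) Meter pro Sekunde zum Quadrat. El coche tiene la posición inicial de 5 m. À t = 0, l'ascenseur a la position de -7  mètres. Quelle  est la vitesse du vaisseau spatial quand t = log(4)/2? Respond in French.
Nous devons intégrer notre équation de l'accélération a(t) = 20·exp(2·t) 1 fois. En prenant ∫a(t)dt et en appliquant v(0) = 10, nous trouvons v(t) = 10·exp(2·t). De l'équation de la vitesse v(t) = 10·exp(2·t), nous substituons t = log(4)/2 pour obtenir v = 40.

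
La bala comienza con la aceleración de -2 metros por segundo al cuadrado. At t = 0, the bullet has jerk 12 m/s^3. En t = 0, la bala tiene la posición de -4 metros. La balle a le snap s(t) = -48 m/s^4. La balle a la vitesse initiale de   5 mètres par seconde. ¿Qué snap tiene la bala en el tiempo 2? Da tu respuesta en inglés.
We have snap s(t) = -48. Substituting t = 2: s(2) = -48.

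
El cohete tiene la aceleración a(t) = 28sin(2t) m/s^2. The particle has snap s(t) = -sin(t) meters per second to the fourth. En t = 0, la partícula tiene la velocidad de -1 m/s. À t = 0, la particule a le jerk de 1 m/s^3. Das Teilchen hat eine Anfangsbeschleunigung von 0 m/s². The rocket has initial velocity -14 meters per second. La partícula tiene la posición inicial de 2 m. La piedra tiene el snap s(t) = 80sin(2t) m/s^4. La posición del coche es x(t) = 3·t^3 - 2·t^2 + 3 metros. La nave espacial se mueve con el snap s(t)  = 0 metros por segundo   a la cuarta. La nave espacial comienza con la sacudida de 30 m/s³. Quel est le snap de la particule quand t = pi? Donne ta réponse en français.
En utilisant s(t) = -sin(t) et en substituant t = pi, nous trouvons s = 0.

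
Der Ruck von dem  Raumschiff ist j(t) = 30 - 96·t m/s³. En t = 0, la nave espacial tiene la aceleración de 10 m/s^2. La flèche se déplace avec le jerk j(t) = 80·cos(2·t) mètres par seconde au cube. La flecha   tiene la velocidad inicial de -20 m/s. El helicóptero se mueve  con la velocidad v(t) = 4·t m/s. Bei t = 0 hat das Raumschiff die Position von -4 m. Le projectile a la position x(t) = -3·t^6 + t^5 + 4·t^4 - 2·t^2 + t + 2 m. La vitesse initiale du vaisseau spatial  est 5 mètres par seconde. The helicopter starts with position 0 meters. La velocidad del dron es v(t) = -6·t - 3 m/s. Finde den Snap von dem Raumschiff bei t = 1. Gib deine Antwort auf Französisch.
Pour résoudre ceci, nous devons prendre 1 dérivée de notre équation du jerk j(t) = 30 - 96·t. En prenant d/dt de j(t), nous trouvons s(t) = -96. Nous avons le snap s(t) = -96. En substituant t = 1: s(1) = -96.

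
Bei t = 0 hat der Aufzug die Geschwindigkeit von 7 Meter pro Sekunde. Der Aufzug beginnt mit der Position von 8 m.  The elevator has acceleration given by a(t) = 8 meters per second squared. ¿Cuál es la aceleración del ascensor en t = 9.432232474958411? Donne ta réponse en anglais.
We have acceleration a(t) = 8. Substituting t = 9.432232474958411: a(9.432232474958411) = 8.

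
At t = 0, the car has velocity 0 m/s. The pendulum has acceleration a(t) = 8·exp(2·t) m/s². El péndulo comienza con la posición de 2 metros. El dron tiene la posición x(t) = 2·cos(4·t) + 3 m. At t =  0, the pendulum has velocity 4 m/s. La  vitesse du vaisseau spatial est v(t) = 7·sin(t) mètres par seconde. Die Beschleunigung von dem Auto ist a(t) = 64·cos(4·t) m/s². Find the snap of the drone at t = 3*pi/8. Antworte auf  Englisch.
We must differentiate our position equation x(t) = 2·cos(4·t) + 3 4 times. The derivative of position gives velocity: v(t) = -8·sin(4·t). Taking d/dt of v(t), we find a(t) = -32·cos(4·t). Taking d/dt of a(t), we find j(t) = 128·sin(4·t). The derivative of jerk gives snap: s(t) = 512·cos(4·t). We have snap s(t) = 512·cos(4·t). Substituting t = 3*pi/8: s(3*pi/8) = 0.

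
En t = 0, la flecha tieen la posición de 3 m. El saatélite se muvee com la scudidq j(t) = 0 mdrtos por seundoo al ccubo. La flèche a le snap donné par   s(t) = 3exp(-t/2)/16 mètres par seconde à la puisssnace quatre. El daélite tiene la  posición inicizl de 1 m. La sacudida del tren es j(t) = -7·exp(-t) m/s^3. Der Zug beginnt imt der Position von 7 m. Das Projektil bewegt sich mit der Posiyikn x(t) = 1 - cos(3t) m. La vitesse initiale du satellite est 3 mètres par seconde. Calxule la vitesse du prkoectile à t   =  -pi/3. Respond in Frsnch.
En partant de la position x(t) = 1 - cos(3·t), nous prenons 1 dérivée. En prenant d/dt de x(t), nous trouvons v(t) = 3·sin(3·t). Nous avons la vitesse v(t) = 3·sin(3·t). En substituant t = -pi/3: v(-pi/3) = 0.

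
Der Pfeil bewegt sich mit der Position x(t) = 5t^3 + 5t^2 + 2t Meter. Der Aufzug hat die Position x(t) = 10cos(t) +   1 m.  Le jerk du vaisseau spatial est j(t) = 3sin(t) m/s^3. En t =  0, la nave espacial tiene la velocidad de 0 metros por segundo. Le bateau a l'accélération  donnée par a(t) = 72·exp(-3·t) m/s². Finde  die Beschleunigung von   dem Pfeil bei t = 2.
Wir müssen unsere Gleichung für die Position x(t) = 5·t^3 + 5·t^2 + 2·t 2-mal ableiten. Durch Ableiten von der Position erhalten wir die Geschwindigkeit: v(t) = 15·t^2 + 10·t + 2. Durch Ableiten von der Geschwindigkeit erhalten wir die Beschleunigung: a(t) = 30·t + 10. Wir haben die Beschleunigung a(t) = 30·t + 10. Durch Einsetzen von t = 2: a(2) = 70.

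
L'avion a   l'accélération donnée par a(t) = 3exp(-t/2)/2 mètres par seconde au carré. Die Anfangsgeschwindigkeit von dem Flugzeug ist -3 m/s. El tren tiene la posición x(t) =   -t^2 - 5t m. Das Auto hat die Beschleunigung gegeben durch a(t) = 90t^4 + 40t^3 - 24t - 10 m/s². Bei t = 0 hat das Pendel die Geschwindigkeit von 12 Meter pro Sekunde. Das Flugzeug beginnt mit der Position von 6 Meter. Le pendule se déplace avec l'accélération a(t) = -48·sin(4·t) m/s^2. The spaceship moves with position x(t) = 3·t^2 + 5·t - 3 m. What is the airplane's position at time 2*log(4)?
To find the answer, we compute 2 antiderivatives of a(t) = 3·exp(-t/2)/2. Finding the antiderivative of a(t) and using v(0) = -3: v(t) = -3·exp(-t/2). The antiderivative of velocity, with x(0) = 6, gives position: x(t) = 6·exp(-t/2). We have position x(t) = 6·exp(-t/2). Substituting t = 2*log(4): x(2*log(4)) = 3/2.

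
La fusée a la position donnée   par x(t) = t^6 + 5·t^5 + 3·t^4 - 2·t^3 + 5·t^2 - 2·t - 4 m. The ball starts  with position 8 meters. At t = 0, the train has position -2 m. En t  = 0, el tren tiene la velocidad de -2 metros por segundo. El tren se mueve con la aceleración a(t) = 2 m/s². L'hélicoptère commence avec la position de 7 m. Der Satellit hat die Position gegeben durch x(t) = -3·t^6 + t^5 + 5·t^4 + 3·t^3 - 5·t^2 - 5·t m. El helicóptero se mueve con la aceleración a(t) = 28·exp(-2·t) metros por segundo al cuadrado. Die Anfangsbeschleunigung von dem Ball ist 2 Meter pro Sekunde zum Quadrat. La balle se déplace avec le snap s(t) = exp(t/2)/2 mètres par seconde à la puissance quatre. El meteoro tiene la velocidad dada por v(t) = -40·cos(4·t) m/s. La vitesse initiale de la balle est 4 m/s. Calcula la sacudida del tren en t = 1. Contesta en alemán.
Ausgehend von der Beschleunigung a(t) = 2, nehmen wir 1 Ableitung. Die Ableitung von der Beschleunigung ergibt den Ruck: j(t) = 0. Wir haben den Ruck j(t) = 0. Durch Einsetzen von t = 1: j(1) = 0.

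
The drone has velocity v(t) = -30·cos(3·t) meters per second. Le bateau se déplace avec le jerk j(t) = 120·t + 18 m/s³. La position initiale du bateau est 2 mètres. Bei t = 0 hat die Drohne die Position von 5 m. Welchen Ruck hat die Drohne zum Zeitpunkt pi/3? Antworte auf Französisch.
En partant de la vitesse v(t) = -30·cos(3·t), nous prenons 2 dérivées. En prenant d/dt de v(t), nous trouvons a(t) = 90·sin(3·t). En prenant d/dt de a(t), nous trouvons j(t) = 270·cos(3·t). De l'équation du jerk j(t) = 270·cos(3·t), nous substituons t = pi/3 pour obtenir j = -270.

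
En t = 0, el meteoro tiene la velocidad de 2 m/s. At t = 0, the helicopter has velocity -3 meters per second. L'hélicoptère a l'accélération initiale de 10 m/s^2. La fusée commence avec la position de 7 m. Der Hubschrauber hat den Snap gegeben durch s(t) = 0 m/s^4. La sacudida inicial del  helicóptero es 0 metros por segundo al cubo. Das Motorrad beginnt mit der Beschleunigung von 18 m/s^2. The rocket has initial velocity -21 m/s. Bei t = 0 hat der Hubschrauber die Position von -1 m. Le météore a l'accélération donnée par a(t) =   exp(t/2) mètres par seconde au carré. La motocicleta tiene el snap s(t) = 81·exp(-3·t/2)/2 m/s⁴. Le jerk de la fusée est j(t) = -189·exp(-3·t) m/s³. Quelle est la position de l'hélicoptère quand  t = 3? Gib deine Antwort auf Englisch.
To solve this, we need to take 4 integrals of our snap equation s(t) = 0. Finding the antiderivative of s(t) and using j(0) = 0: j(t) = 0. Integrating jerk and using the initial condition a(0) = 10, we get a(t) = 10. Finding the integral of a(t) and using v(0) = -3: v(t) = 10·t - 3. The antiderivative of velocity is position. Using x(0) = -1, we get x(t) = 5·t^2 - 3·t - 1. From the given position equation x(t) = 5·t^2 - 3·t - 1, we substitute t = 3 to get x = 35.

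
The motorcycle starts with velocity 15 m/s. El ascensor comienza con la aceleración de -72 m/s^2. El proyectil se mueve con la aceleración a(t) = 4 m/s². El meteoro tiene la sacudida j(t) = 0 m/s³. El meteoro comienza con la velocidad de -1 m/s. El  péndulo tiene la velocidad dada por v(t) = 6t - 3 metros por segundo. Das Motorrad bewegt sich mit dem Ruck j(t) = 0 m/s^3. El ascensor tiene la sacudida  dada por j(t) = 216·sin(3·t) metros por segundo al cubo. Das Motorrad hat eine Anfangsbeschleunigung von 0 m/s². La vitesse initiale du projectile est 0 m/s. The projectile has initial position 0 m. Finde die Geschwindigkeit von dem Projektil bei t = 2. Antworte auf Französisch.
Pour résoudre ceci, nous devons prendre 1 primitive de notre équation de l'accélération a(t) = 4. La primitive de l'accélération est la vitesse. En utilisant v(0) = 0, nous obtenons v(t) = 4·t. De l'équation de la vitesse v(t) = 4·t, nous substituons t = 2 pour obtenir v = 8.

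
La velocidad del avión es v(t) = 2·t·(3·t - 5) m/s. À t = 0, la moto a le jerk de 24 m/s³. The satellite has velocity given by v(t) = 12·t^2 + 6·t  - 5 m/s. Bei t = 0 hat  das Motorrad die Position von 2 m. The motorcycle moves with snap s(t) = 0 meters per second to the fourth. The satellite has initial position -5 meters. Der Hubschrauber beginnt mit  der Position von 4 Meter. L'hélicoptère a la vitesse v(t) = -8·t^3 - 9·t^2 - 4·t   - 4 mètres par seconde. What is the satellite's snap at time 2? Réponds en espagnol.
Para resolver esto, necesitamos tomar 3 derivadas de nuestra ecuación de la velocidad v(t) = 12·t^2 + 6·t - 5. La derivada de la velocidad da la aceleración: a(t) = 24·t + 6. Derivando la aceleración, obtenemos la sacudida: j(t) = 24. Tomando d/dt de j(t), encontramos s(t) = 0. Usando s(t) = 0 y sustituyendo t = 2, encontramos s = 0.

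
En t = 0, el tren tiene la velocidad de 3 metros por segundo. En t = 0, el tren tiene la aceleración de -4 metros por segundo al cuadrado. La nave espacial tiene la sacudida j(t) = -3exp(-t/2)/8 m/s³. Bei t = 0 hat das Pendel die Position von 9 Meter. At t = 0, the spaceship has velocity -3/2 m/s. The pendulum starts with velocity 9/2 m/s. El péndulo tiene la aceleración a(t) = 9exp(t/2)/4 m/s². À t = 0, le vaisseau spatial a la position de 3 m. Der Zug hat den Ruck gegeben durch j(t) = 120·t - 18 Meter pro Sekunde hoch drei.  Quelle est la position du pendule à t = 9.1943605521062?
Nous devons trouver l'intégrale de notre équation de l'accélération a(t) = 9·exp(t/2)/4 2 fois. L'intégrale de l'accélération, avec v(0) = 9/2, donne la vitesse: v(t) = 9·exp(t/2)/2. En intégrant la vitesse et en utilisant la condition initiale x(0) = 9, nous obtenons x(t) = 9·exp(t/2). De l'équation de la position x(t) = 9·exp(t/2), nous substituons t = 9.1943605521062 pour obtenir x = 892.837732098664.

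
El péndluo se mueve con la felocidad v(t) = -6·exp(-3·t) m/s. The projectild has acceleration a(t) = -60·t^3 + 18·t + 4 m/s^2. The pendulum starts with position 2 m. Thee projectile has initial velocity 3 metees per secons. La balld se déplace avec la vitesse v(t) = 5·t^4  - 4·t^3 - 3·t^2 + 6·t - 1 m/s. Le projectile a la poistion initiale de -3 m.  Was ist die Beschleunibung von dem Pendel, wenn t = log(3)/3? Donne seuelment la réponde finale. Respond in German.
Die Antwort ist 6.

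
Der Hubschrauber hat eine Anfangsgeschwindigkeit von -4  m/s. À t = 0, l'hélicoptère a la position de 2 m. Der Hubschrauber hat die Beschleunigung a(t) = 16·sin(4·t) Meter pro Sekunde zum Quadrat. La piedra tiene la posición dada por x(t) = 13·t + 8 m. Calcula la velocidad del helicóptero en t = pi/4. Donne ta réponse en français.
En partant de l'accélération a(t) = 16·sin(4·t), nous prenons 1 intégrale. En intégrant l'accélération et en utilisant la condition initiale v(0) = -4, nous obtenons v(t) = -4·cos(4·t). De l'équation de la vitesse v(t) = -4·cos(4·t), nous substituons t = pi/4 pour obtenir v = 4.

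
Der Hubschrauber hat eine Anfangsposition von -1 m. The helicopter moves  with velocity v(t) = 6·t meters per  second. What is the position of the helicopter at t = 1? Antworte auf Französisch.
Pour résoudre ceci, nous devons prendre 1 primitive de notre équation de la vitesse v(t) = 6·t. En intégrant la vitesse et en utilisant la condition initiale x(0) = -1, nous obtenons x(t) = 3·t^2 - 1. Nous avons la position x(t) = 3·t^2 - 1. En substituant t = 1: x(1) = 2.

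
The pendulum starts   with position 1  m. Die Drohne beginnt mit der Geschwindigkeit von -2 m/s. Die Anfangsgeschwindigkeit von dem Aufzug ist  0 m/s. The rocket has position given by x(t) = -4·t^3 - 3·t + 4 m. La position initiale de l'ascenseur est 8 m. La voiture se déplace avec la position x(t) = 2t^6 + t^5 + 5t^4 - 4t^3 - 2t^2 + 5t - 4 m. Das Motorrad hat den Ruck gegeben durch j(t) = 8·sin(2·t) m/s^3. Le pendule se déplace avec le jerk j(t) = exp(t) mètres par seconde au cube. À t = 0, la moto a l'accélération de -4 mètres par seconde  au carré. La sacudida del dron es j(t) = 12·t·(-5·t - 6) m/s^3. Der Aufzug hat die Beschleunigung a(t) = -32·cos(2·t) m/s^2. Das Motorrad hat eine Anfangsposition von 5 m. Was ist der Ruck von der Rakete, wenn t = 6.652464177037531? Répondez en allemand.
Wir müssen unsere Gleichung für die Position x(t) = -4·t^3 - 3·t + 4 3-mal ableiten. Die Ableitung von der Position ergibt die Geschwindigkeit: v(t) = -12·t^2 - 3. Durch Ableiten von der Geschwindigkeit erhalten wir die Beschleunigung: a(t) = -24·t. Durch Ableiten von der Beschleunigung erhalten wir den Ruck: j(t) = -24. Wir haben den Ruck j(t) = -24. Durch Einsetzen von t = 6.652464177037531: j(6.652464177037531) = -24.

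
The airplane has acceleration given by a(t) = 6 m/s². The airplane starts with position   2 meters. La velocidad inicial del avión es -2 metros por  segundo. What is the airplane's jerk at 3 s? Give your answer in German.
Ausgehend von der Beschleunigung a(t) = 6, nehmen wir 1 Ableitung. Die Ableitung von der Beschleunigung ergibt den Ruck: j(t) = 0. Mit j(t) = 0 und Einsetzen von t = 3, finden wir j = 0.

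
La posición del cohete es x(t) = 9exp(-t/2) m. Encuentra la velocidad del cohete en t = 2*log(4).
Partiendo de la posición x(t) = 9·exp(-t/2), tomamos 1 derivada. Tomando d/dt de x(t), encontramos v(t) = -9·exp(-t/2)/2. Usando v(t) = -9·exp(-t/2)/2 y sustituyendo t = 2*log(4), encontramos v = -9/8.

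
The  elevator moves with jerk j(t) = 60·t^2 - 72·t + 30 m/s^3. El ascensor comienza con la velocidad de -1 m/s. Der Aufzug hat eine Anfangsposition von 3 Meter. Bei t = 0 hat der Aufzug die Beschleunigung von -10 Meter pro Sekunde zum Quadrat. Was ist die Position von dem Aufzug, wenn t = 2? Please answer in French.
Pour résoudre ceci, nous devons prendre 3 primitives de notre équation du jerk j(t) = 60·t^2 - 72·t + 30. L'intégrale du jerk est l'accélération. En utilisant a(0) = -10, nous obtenons a(t) = 20·t^3 - 36·t^2 + 30·t - 10. L'intégrale de l'accélération, avec v(0) = -1, donne la vitesse: v(t) = 5·t^4 - 12·t^3 + 15·t^2 - 10·t - 1. En intégrant la vitesse et en utilisant la condition initiale x(0) = 3, nous obtenons x(t) = t^5 - 3·t^4 + 5·t^3 - 5·t^2 - t + 3. De l'équation de la position x(t) = t^5 - 3·t^4 + 5·t^3 - 5·t^2 - t + 3, nous substituons t = 2 pour obtenir x = 5.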